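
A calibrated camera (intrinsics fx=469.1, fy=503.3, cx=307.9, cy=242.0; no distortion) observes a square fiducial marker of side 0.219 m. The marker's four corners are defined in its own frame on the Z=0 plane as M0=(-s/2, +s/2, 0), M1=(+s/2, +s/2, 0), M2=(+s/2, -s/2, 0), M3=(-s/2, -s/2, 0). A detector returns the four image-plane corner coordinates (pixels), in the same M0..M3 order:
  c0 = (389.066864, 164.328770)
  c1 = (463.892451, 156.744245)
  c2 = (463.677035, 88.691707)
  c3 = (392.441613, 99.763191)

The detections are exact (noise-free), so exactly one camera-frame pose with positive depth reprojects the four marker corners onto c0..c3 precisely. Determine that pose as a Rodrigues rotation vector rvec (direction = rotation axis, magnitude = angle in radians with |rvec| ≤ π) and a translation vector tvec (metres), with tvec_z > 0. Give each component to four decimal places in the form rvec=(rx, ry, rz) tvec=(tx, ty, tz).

Intrinsics K: fx=469.1, fy=503.3, cx=307.9, cy=242.0
Marker side s = 0.219 m; corners in marker frame (Z=0):
  M0 = (-0.1095, +0.1095, 0)
  M1 = (+0.1095, +0.1095, 0)
  M2 = (+0.1095, -0.1095, 0)
  M3 = (-0.1095, -0.1095, 0)
Detected image corners:
  c0 = (389.066864, 164.328770) px
  c1 = (463.892451, 156.744245) px
  c2 = (463.677035, 88.691707) px
  c3 = (392.441613, 99.763191) px
Planar DLT: solve 8×8 A·h = b for H (H[2,2]=1):
  H  [+216.82300 -105.88726 +426.19973]
  H  [-77.50959 +273.19868 +126.68482]
  H  [-0.27253 -0.23037 +1.00000]
B = K⁻¹H; ‖b₁‖=0.696988, ‖b₂‖=0.696988; λ = 2/(‖b₁‖+‖b₂‖) = 1.434745, sign → tz>0 ⇒ λ=+1.434745
r₁ = λ·B[:,0] = (+0.91980,-0.03295,-0.39101); r₂ = λ·B[:,1] = (-0.10692,+0.93772,-0.33052)
r₃ = r₁×r₂ = (+0.37755,+0.34582,+0.85899); SVD([r₁ r₂ r₃]) → R = UVᵀ:
  R  [+0.91980 -0.10692 +0.37755]
  R  [-0.03295 +0.93772 +0.34582]
  R  [-0.39101 -0.33052 +0.85899]
t = (+0.36182, -0.32873, +1.43474) m
tr R = 2.716514; θ = arccos((tr R − 1)/2) = 0.538933 rad = 30.879°
axis k = ((R−Rᵀ)₃₂, (R−Rᵀ)₁₃, (R−Rᵀ)₂₁) / (2 sinθ) = (-0.658915, +0.748758, +0.072062)
rvec = θ·k = (-0.355111, +0.403530, +0.038837)

rvec=(-0.3551, 0.4035, 0.0388) tvec=(0.3618, -0.3287, 1.4347)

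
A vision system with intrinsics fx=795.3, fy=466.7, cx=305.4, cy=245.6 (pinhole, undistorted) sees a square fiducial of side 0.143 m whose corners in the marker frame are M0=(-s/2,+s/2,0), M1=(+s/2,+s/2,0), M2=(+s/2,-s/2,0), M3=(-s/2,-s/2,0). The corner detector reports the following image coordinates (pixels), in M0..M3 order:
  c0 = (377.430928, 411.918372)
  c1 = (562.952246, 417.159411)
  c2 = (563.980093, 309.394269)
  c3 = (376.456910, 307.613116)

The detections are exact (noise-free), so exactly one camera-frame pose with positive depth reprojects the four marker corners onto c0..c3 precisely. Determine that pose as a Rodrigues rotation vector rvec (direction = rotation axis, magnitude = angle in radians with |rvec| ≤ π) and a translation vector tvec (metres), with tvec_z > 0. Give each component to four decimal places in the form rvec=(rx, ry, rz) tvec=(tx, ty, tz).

rvec=(0.0473, 0.1438, -0.0062) tvec=(0.1276, 0.1547, 0.6216)

Intrinsics K: fx=795.3, fy=466.7, cx=305.4, cy=245.6
Marker side s = 0.143 m; corners in marker frame (Z=0):
  M0 = (-0.0715, +0.0715, 0)
  M1 = (+0.0715, +0.0715, 0)
  M2 = (+0.0715, -0.0715, 0)
  M3 = (-0.0715, -0.0715, 0)
Detected image corners:
  c0 = (377.430928, 411.918372) px
  c1 = (562.952246, 417.159411) px
  c2 = (563.980093, 309.394269) px
  c3 = (376.456910, 307.613116) px
Planar DLT: solve 8×8 A·h = b for H (H[2,2]=1):
  H  [+1195.85490 +35.20188 +468.66687]
  H  [-58.77162 +768.42660 +361.77672]
  H  [-0.23066 +0.07502 +1.00000]
B = K⁻¹H; ‖b₁‖=1.608856, ‖b₂‖=1.608856; λ = 2/(‖b₁‖+‖b₂‖) = 0.621560, sign → tz>0 ⇒ λ=+0.621560
r₁ = λ·B[:,0] = (+0.98966,-0.00282,-0.14337); r₂ = λ·B[:,1] = (+0.00961,+0.99887,+0.04663)
r₃ = r₁×r₂ = (+0.14308,-0.04752,+0.98857); SVD([r₁ r₂ r₃]) → R = UVᵀ:
  R  [+0.98967 +0.00961 +0.14308]
  R  [-0.00282 +0.99887 -0.04752]
  R  [-0.14337 +0.04663 +0.98857]
t = (+0.12760, +0.15473, +0.62156) m
tr R = 2.977101; θ = arccos((tr R − 1)/2) = 0.151469 rad = 8.679°
axis k = ((R−Rᵀ)₃₂, (R−Rᵀ)₁₃, (R−Rᵀ)₂₁) / (2 sinθ) = (+0.311994, +0.949191, -0.041190)
rvec = θ·k = (+0.047257, +0.143773, -0.006239)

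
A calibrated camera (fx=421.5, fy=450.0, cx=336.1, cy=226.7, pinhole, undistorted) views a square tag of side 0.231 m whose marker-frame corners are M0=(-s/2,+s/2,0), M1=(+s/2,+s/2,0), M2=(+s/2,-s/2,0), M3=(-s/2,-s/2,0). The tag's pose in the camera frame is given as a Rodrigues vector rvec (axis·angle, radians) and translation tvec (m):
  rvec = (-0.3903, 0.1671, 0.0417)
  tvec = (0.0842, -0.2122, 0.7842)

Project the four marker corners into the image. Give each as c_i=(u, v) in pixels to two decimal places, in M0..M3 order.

c0=(315.04, 163.73) c1=(446.92, 161.50) c2=(443.78, 49.58) c3=(325.54, 56.78)

Intrinsics K: fx=421.5, fy=450.0, cx=336.1, cy=226.7
Marker side s = 0.231 m; corners in marker frame (Z=0):
  M0 = (-0.1155, +0.1155, 0)
  M1 = (+0.1155, +0.1155, 0)
  M2 = (+0.1155, -0.1155, 0)
  M3 = (-0.1155, -0.1155, 0)
rvec = (-0.3903, 0.1671, 0.0417), |rvec| = θ = 0.42661 rad = 24.443°
Rodrigues: sinθ=0.41379, 1−cosθ=0.08963; R = I + sinθ·[k]× + (1−cosθ)·[k]×²:
    [+0.98539 -0.07256 +0.15406]
    [+0.00833 +0.92412 +0.38200]
    [-0.17009 -0.37514 +0.91123]
t = (0.0842, -0.2122, 0.7842) m
M0: Pc = R·M0+t = (-0.03799, -0.10643, +0.76052); u = 421.5·(-0.03799)/0.76052 + 336.1 = 315.0426, v = 450.0·(-0.10643)/0.76052 + 226.7 = 163.7277
M1: Pc = R·M1+t = (+0.18963, -0.10450, +0.72123); u = 421.5·(+0.18963)/0.72123 + 336.1 = 446.9248, v = 450.0·(-0.10450)/0.72123 + 226.7 = 161.4975
M2: Pc = R·M2+t = (+0.20639, -0.31797, +0.80788); u = 421.5·(+0.20639)/0.80788 + 336.1 = 443.7829, v = 450.0·(-0.31797)/0.80788 + 226.7 = 49.5845
M3: Pc = R·M3+t = (-0.02123, -0.31990, +0.84717); u = 421.5·(-0.02123)/0.84717 + 336.1 = 325.5365, v = 450.0·(-0.31990)/0.84717 + 226.7 = 56.7771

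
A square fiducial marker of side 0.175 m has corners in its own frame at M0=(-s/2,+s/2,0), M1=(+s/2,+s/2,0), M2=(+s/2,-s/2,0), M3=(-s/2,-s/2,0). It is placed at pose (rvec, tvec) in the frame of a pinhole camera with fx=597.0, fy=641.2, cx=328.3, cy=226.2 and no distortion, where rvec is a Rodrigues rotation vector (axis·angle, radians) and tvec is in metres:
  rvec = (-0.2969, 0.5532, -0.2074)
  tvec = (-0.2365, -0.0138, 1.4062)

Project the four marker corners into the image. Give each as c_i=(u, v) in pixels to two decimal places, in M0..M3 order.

c0=(202.41, 267.73) c1=(259.52, 247.52) c2=(253.87, 171.16) c3=(199.32, 194.96)

Intrinsics K: fx=597.0, fy=641.2, cx=328.3, cy=226.2
Marker side s = 0.175 m; corners in marker frame (Z=0):
  M0 = (-0.0875, +0.0875, 0)
  M1 = (+0.0875, +0.0875, 0)
  M2 = (+0.0875, -0.0875, 0)
  M3 = (-0.0875, -0.0875, 0)
rvec = (-0.2969, 0.5532, -0.2074), |rvec| = θ = 0.66121 rad = 37.884°
Rodrigues: sinθ=0.61407, 1−cosθ=0.21075; R = I + sinθ·[k]× + (1−cosθ)·[k]×²:
    [+0.83174 +0.11344 +0.54345]
    [-0.27179 +0.93677 +0.22043]
    [-0.48408 -0.33104 +0.80999]
t = (-0.2365, -0.0138, 1.4062) m
M0: Pc = R·M0+t = (-0.29935, +0.09195, +1.41959); u = 597.0·(-0.29935)/1.41959 + 328.3 = 202.4096, v = 641.2·(+0.09195)/1.41959 + 226.2 = 267.7315
M1: Pc = R·M1+t = (-0.15380, +0.04439, +1.33488); u = 597.0·(-0.15380)/1.33488 + 328.3 = 259.5173, v = 641.2·(+0.04439)/1.33488 + 226.2 = 247.5206
M2: Pc = R·M2+t = (-0.17365, -0.11955, +1.39281); u = 597.0·(-0.17365)/1.39281 + 328.3 = 253.8690, v = 641.2·(-0.11955)/1.39281 + 226.2 = 171.1638
M3: Pc = R·M3+t = (-0.31920, -0.07199, +1.47752); u = 597.0·(-0.31920)/1.47752 + 328.3 = 199.3243, v = 641.2·(-0.07199)/1.47752 + 226.2 = 194.9602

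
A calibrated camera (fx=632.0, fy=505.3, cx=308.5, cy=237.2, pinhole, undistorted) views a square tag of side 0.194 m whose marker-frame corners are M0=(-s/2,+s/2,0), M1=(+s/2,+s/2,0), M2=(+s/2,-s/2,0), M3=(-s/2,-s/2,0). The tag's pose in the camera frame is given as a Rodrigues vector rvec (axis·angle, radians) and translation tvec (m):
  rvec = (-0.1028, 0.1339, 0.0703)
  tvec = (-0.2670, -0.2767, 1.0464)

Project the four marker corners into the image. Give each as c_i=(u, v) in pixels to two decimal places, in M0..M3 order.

c0=(85.63, 147.44) c1=(198.26, 151.15) c2=(209.29, 59.41) c3=(98.38, 58.04)

Intrinsics K: fx=632.0, fy=505.3, cx=308.5, cy=237.2
Marker side s = 0.194 m; corners in marker frame (Z=0):
  M0 = (-0.0970, +0.0970, 0)
  M1 = (+0.0970, +0.0970, 0)
  M2 = (+0.0970, -0.0970, 0)
  M3 = (-0.0970, -0.0970, 0)
rvec = (-0.1028, 0.1339, 0.0703), |rvec| = θ = 0.18286 rad = 10.477°
Rodrigues: sinθ=0.18185, 1−cosθ=0.01667; R = I + sinθ·[k]× + (1−cosθ)·[k]×²:
    [+0.98860 -0.07677 +0.12955]
    [+0.06305 +0.99227 +0.10692]
    [-0.13676 -0.09753 +0.98579]
t = (-0.2670, -0.2767, 1.0464) m
M0: Pc = R·M0+t = (-0.37034, -0.18657, +1.05020); u = 632.0·(-0.37034)/1.05020 + 308.5 = 85.6336, v = 505.3·(-0.18657)/1.05020 + 237.2 = 147.4350
M1: Pc = R·M1+t = (-0.17855, -0.17433, +1.02367); u = 632.0·(-0.17855)/1.02367 + 308.5 = 198.2641, v = 505.3·(-0.17433)/1.02367 + 237.2 = 151.1459
M2: Pc = R·M2+t = (-0.16366, -0.36683, +1.04260); u = 632.0·(-0.16366)/1.04260 + 308.5 = 209.2931, v = 505.3·(-0.36683)/1.04260 + 237.2 = 59.4115
M3: Pc = R·M3+t = (-0.35545, -0.37907, +1.06913); u = 632.0·(-0.35545)/1.06913 + 308.5 = 98.3822, v = 505.3·(-0.37907)/1.06913 + 237.2 = 58.0428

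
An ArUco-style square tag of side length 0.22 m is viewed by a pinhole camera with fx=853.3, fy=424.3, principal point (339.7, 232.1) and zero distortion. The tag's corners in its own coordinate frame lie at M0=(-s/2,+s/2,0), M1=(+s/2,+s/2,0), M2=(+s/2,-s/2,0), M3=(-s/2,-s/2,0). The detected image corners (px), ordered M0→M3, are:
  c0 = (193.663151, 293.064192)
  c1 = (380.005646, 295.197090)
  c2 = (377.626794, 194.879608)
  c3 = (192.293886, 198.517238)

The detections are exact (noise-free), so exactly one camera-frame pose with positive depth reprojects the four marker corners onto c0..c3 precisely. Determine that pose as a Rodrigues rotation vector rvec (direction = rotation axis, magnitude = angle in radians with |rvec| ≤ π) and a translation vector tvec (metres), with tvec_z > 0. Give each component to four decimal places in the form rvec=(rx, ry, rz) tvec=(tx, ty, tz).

Intrinsics K: fx=853.3, fy=424.3, cx=339.7, cy=232.1
Marker side s = 0.22 m; corners in marker frame (Z=0):
  M0 = (-0.1100, +0.1100, 0)
  M1 = (+0.1100, +0.1100, 0)
  M2 = (+0.1100, -0.1100, 0)
  M3 = (-0.1100, -0.1100, 0)
Detected image corners:
  c0 = (193.663151, 293.064192) px
  c1 = (380.005646, 295.197090) px
  c2 = (377.626794, 194.879608) px
  c3 = (192.293886, 198.517238) px
Planar DLT: solve 8×8 A·h = b for H (H[2,2]=1):
  H  [+767.69649 +2.16722 +283.14176]
  H  [-69.56111 +437.09157 +245.30791]
  H  [-0.26938 -0.02198 +1.00000]
B = K⁻¹H; ‖b₁‖=1.042462, ‖b₂‖=1.042462; λ = 2/(‖b₁‖+‖b₂‖) = 0.959267, sign → tz>0 ⇒ λ=+0.959267
r₁ = λ·B[:,0] = (+0.96591,-0.01591,-0.25841); r₂ = λ·B[:,1] = (+0.01083,+0.99972,-0.02108)
r₃ = r₁×r₂ = (+0.25867,+0.01756,+0.96581); SVD([r₁ r₂ r₃]) → R = UVᵀ:
  R  [+0.96591 +0.01083 +0.25867]
  R  [-0.01591 +0.99972 +0.01756]
  R  [-0.25841 -0.02108 +0.96581]
t = (-0.06358, +0.02986, +0.95927) m
tr R = 2.931430; θ = arccos((tr R − 1)/2) = 0.262612 rad = 15.047°
axis k = ((R−Rᵀ)₃₂, (R−Rᵀ)₁₃, (R−Rᵀ)₂₁) / (2 sinθ) = (-0.074435, +0.995895, -0.051504)
rvec = θ·k = (-0.019547, +0.261534, -0.013526)

rvec=(-0.0195, 0.2615, -0.0135) tvec=(-0.0636, 0.0299, 0.9593)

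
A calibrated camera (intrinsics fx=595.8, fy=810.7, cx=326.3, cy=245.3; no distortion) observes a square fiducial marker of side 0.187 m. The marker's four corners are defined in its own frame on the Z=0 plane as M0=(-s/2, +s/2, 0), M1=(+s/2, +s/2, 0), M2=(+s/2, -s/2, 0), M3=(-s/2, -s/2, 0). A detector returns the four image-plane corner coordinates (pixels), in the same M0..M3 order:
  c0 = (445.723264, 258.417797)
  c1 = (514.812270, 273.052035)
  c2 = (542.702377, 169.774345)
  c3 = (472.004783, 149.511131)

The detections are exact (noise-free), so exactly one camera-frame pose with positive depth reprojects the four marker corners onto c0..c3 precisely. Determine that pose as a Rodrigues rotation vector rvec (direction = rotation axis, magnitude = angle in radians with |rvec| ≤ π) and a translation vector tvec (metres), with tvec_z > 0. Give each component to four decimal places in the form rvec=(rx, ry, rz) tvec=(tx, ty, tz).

Intrinsics K: fx=595.8, fy=810.7, cx=326.3, cy=245.3
Marker side s = 0.187 m; corners in marker frame (Z=0):
  M0 = (-0.0935, +0.0935, 0)
  M1 = (+0.0935, +0.0935, 0)
  M2 = (+0.0935, -0.0935, 0)
  M3 = (-0.0935, -0.0935, 0)
Detected image corners:
  c0 = (445.723264, 258.417797) px
  c1 = (514.812270, 273.052035) px
  c2 = (542.702377, 169.774345) px
  c3 = (472.004783, 149.511131) px
Planar DLT: solve 8×8 A·h = b for H (H[2,2]=1):
  H  [+495.98988 -36.76647 +494.34264]
  H  [+145.68348 +613.58214 +213.97741]
  H  [+0.24770 +0.21907 +1.00000]
B = K⁻¹H; ‖b₁‖=0.746918, ‖b₂‖=0.746918; λ = 2/(‖b₁‖+‖b₂‖) = 1.338835, sign → tz>0 ⇒ λ=+1.338835
r₁ = λ·B[:,0] = (+0.93293,+0.14025,+0.33163); r₂ = λ·B[:,1] = (-0.24325,+0.92456,+0.29329)
r₃ = r₁×r₂ = (-0.26548,-0.35429,+0.89666); SVD([r₁ r₂ r₃]) → R = UVᵀ:
  R  [+0.93293 -0.24325 -0.26548]
  R  [+0.14025 +0.92456 -0.35429]
  R  [+0.33163 +0.29329 +0.89666]
t = (+0.37761, -0.05173, +1.33884) m
tr R = 2.754148; θ = arccos((tr R − 1)/2) = 0.501060 rad = 28.709°
axis k = ((R−Rᵀ)₃₂, (R−Rᵀ)₁₃, (R−Rᵀ)₂₁) / (2 sinθ) = (+0.674065, -0.621527, +0.399175)
rvec = θ·k = (+0.337747, -0.311422, +0.200011)

rvec=(0.3377, -0.3114, 0.2000) tvec=(0.3776, -0.0517, 1.3388)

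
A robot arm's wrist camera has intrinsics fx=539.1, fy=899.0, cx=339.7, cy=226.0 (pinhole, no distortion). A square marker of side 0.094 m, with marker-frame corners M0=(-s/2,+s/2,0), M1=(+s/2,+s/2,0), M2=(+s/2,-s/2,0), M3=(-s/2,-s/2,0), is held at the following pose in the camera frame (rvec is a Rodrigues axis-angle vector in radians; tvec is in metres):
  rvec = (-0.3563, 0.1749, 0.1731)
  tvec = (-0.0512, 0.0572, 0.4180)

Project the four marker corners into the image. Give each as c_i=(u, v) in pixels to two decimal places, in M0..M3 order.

c0=(200.79, 431.46) c1=(319.23, 470.74) c2=(344.43, 268.97) c3=(233.23, 241.00)

Intrinsics K: fx=539.1, fy=899.0, cx=339.7, cy=226.0
Marker side s = 0.094 m; corners in marker frame (Z=0):
  M0 = (-0.0470, +0.0470, 0)
  M1 = (+0.0470, +0.0470, 0)
  M2 = (+0.0470, -0.0470, 0)
  M3 = (-0.0470, -0.0470, 0)
rvec = (-0.3563, 0.1749, 0.1731), |rvec| = θ = 0.43302 rad = 24.810°
Rodrigues: sinθ=0.41961, 1−cosθ=0.09230; R = I + sinθ·[k]× + (1−cosθ)·[k]×²:
    [+0.97019 -0.19842 +0.13913]
    [+0.13707 +0.92276 +0.36017]
    [-0.19984 -0.33037 +0.92245]
t = (-0.0512, 0.0572, 0.4180) m
M0: Pc = R·M0+t = (-0.10612, +0.09413, +0.41187); u = 539.1·(-0.10612)/0.41187 + 339.7 = 200.7911, v = 899.0·(+0.09413)/0.41187 + 226.0 = 431.4573
M1: Pc = R·M1+t = (-0.01493, +0.10701, +0.39308); u = 539.1·(-0.01493)/0.39308 + 339.7 = 319.2287, v = 899.0·(+0.10701)/0.39308 + 226.0 = 470.7433
M2: Pc = R·M2+t = (+0.00372, +0.02027, +0.42413); u = 539.1·(+0.00372)/0.42413 + 339.7 = 344.4342, v = 899.0·(+0.02027)/0.42413 + 226.0 = 268.9694
M3: Pc = R·M3+t = (-0.08747, +0.00739, +0.44292); u = 539.1·(-0.08747)/0.44292 + 339.7 = 233.2316, v = 899.0·(+0.00739)/0.44292 + 226.0 = 240.9957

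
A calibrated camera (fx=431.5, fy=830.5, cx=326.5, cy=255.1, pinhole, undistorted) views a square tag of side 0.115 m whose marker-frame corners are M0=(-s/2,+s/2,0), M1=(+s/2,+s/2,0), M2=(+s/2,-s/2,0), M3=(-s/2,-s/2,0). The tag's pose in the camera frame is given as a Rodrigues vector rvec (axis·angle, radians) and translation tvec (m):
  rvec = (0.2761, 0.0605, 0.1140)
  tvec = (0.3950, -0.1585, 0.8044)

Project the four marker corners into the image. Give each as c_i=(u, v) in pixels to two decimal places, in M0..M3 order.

Intrinsics K: fx=431.5, fy=830.5, cx=326.5, cy=255.1
Marker side s = 0.115 m; corners in marker frame (Z=0):
  M0 = (-0.0575, +0.0575, 0)
  M1 = (+0.0575, +0.0575, 0)
  M2 = (+0.0575, -0.0575, 0)
  M3 = (-0.0575, -0.0575, 0)
rvec = (0.2761, 0.0605, 0.1140), |rvec| = θ = 0.30477 rad = 17.462°
Rodrigues: sinθ=0.30008, 1−cosθ=0.04609; R = I + sinθ·[k]× + (1−cosθ)·[k]×²:
    [+0.99174 -0.10396 +0.07518]
    [+0.12053 +0.95573 -0.26842]
    [-0.04395 +0.27527 +0.96036]
t = (0.3950, -0.1585, 0.8044) m
M0: Pc = R·M0+t = (+0.33200, -0.11048, +0.82276); u = 431.5·(+0.33200)/0.82276 + 326.5 = 500.6187, v = 830.5·(-0.11048)/0.82276 + 255.1 = 143.5840
M1: Pc = R·M1+t = (+0.44605, -0.09661, +0.81770); u = 431.5·(+0.44605)/0.81770 + 326.5 = 561.8788, v = 830.5·(-0.09661)/0.81770 + 255.1 = 156.9727
M2: Pc = R·M2+t = (+0.45800, -0.20652, +0.78604); u = 431.5·(+0.45800)/0.78604 + 326.5 = 577.9207, v = 830.5·(-0.20652)/0.78604 + 255.1 = 36.8960
M3: Pc = R·M3+t = (+0.34395, -0.22039, +0.79110); u = 431.5·(+0.34395)/0.79110 + 326.5 = 514.1067, v = 830.5·(-0.22039)/0.79110 + 255.1 = 23.7387

c0=(500.62, 143.58) c1=(561.88, 156.97) c2=(577.92, 36.90) c3=(514.11, 23.74)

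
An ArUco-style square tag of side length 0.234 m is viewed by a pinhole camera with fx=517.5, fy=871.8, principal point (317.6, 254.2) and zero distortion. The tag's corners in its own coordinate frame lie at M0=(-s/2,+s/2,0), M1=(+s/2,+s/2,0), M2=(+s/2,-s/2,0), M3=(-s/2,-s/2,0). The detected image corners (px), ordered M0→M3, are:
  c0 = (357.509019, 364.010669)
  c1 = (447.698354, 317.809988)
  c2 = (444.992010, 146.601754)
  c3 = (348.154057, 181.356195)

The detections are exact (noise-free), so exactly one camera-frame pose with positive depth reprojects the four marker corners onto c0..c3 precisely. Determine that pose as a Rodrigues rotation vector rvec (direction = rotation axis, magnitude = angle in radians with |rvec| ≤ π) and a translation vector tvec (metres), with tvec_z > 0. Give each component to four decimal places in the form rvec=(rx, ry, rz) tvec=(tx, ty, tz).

rvec=(0.2873, -0.4155, -0.1681) tvec=(0.1773, 0.0004, 1.0927)

Intrinsics K: fx=517.5, fy=871.8, cx=317.6, cy=254.2
Marker side s = 0.234 m; corners in marker frame (Z=0):
  M0 = (-0.1170, +0.1170, 0)
  M1 = (+0.1170, +0.1170, 0)
  M2 = (+0.1170, -0.1170, 0)
  M3 = (-0.1170, -0.1170, 0)
Detected image corners:
  c0 = (357.509019, 364.010669) px
  c1 = (447.698354, 317.809988) px
  c2 = (444.992010, 146.601754) px
  c3 = (348.154057, 181.356195) px
Planar DLT: solve 8×8 A·h = b for H (H[2,2]=1):
  H  [+535.40075 +137.82907 +401.55296]
  H  [-87.71743 +826.29264 +254.55459]
  H  [+0.34095 +0.28185 +1.00000]
B = K⁻¹H; ‖b₁‖=0.915124, ‖b₂‖=0.915124; λ = 2/(‖b₁‖+‖b₂‖) = 1.092749, sign → tz>0 ⇒ λ=+1.092749
r₁ = λ·B[:,0] = (+0.90189,-0.21858,+0.37257); r₂ = λ·B[:,1] = (+0.10202,+0.94590,+0.30799)
r₃ = r₁×r₂ = (-0.41974,-0.23977,+0.87541); SVD([r₁ r₂ r₃]) → R = UVᵀ:
  R  [+0.90189 +0.10202 -0.41974]
  R  [-0.21858 +0.94590 -0.23977]
  R  [+0.37257 +0.30799 +0.87541]
t = (+0.17727, +0.00044, +1.09275) m
tr R = 2.723204; θ = arccos((tr R − 1)/2) = 0.532379 rad = 30.503°
axis k = ((R−Rᵀ)₃₂, (R−Rᵀ)₁₃, (R−Rᵀ)₂₁) / (2 sinθ) = (+0.539572, -0.780465, -0.315810)
rvec = θ·k = (+0.287257, -0.415503, -0.168131)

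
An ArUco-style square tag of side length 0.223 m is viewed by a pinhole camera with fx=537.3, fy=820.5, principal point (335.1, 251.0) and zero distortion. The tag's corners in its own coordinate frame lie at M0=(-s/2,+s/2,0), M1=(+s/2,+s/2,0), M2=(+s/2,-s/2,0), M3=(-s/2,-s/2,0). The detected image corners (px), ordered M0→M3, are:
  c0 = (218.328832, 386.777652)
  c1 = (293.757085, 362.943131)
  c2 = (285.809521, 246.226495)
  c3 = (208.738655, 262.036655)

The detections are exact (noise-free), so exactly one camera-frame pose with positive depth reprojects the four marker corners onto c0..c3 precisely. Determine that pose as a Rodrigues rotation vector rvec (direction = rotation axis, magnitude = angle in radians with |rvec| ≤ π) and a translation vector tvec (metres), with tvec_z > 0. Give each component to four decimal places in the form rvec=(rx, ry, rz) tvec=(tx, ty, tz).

Intrinsics K: fx=537.3, fy=820.5, cx=335.1, cy=251.0
Marker side s = 0.223 m; corners in marker frame (Z=0):
  M0 = (-0.1115, +0.1115, 0)
  M1 = (+0.1115, +0.1115, 0)
  M2 = (+0.1115, -0.1115, 0)
  M3 = (-0.1115, -0.1115, 0)
Detected image corners:
  c0 = (218.328832, 386.777652) px
  c1 = (293.757085, 362.943131) px
  c2 = (285.809521, 246.226495) px
  c3 = (208.738655, 262.036655) px
Planar DLT: solve 8×8 A·h = b for H (H[2,2]=1):
  H  [+419.43652 +54.59013 +252.99812]
  H  [+7.88329 +560.00499 +314.56723]
  H  [+0.30810 +0.06117 +1.00000]
B = K⁻¹H; ‖b₁‖=0.669629, ‖b₂‖=0.669629; λ = 2/(‖b₁‖+‖b₂‖) = 1.493364, sign → tz>0 ⇒ λ=+1.493364
r₁ = λ·B[:,0] = (+0.87882,-0.12640,+0.46010); r₂ = λ·B[:,1] = (+0.09475,+0.99130,+0.09135)
r₃ = r₁×r₂ = (-0.46765,-0.03669,+0.88315); SVD([r₁ r₂ r₃]) → R = UVᵀ:
  R  [+0.87882 +0.09475 -0.46765]
  R  [-0.12640 +0.99130 -0.03669]
  R  [+0.46010 +0.09135 +0.88315]
t = (-0.22819, +0.11570, +1.49336) m
tr R = 2.753277; θ = arccos((tr R − 1)/2) = 0.501965 rad = 28.761°
axis k = ((R−Rᵀ)₃₂, (R−Rᵀ)₁₃, (R−Rᵀ)₂₁) / (2 sinθ) = (+0.133053, -0.964095, -0.229820)
rvec = θ·k = (+0.066788, -0.483943, -0.115362)

rvec=(0.0668, -0.4839, -0.1154) tvec=(-0.2282, 0.1157, 1.4934)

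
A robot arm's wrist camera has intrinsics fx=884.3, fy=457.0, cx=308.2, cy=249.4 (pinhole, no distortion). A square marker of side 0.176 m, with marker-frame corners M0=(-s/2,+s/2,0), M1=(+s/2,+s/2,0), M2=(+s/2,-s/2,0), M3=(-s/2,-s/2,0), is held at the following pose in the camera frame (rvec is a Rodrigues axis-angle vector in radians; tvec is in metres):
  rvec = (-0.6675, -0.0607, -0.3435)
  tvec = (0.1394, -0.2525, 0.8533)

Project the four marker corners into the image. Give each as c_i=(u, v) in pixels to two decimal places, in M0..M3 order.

Intrinsics K: fx=884.3, fy=457.0, cx=308.2, cy=249.4
Marker side s = 0.176 m; corners in marker frame (Z=0):
  M0 = (-0.0880, +0.0880, 0)
  M1 = (+0.0880, +0.0880, 0)
  M2 = (+0.0880, -0.0880, 0)
  M3 = (-0.0880, -0.0880, 0)
rvec = (-0.6675, -0.0607, -0.3435), |rvec| = θ = 0.75315 rad = 43.152°
Rodrigues: sinθ=0.68394, 1−cosθ=0.27046; R = I + sinθ·[k]× + (1−cosθ)·[k]×²:
    [+0.94198 +0.33125 +0.05420]
    [-0.29262 +0.73130 +0.61610]
    [+0.16445 -0.59622 +0.78580]
t = (0.1394, -0.2525, 0.8533) m
M0: Pc = R·M0+t = (+0.08566, -0.16240, +0.78636); u = 884.3·(+0.08566)/0.78636 + 308.2 = 404.5239, v = 457.0·(-0.16240)/0.78636 + 249.4 = 155.0224
M1: Pc = R·M1+t = (+0.25144, -0.21390, +0.81530); u = 884.3·(+0.25144)/0.81530 + 308.2 = 580.9236, v = 457.0·(-0.21390)/0.81530 + 249.4 = 129.5054
M2: Pc = R·M2+t = (+0.19314, -0.34260, +0.92024); u = 884.3·(+0.19314)/0.92024 + 308.2 = 493.8013, v = 457.0·(-0.34260)/0.92024 + 249.4 = 79.2592
M3: Pc = R·M3+t = (+0.02736, -0.29110, +0.89130); u = 884.3·(+0.02736)/0.89130 + 308.2 = 335.3404, v = 457.0·(-0.29110)/0.89130 + 249.4 = 100.1404

c0=(404.52, 155.02) c1=(580.92, 129.51) c2=(493.80, 79.26) c3=(335.34, 100.14)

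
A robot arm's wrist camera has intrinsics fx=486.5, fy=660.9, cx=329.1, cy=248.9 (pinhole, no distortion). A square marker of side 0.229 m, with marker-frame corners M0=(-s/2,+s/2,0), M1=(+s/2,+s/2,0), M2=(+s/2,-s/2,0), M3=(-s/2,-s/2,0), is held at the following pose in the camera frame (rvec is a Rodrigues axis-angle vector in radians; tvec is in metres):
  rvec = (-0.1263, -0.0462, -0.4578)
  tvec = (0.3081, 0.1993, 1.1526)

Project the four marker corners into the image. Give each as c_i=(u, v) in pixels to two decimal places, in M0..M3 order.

Intrinsics K: fx=486.5, fy=660.9, cx=329.1, cy=248.9
Marker side s = 0.229 m; corners in marker frame (Z=0):
  M0 = (-0.1145, +0.1145, 0)
  M1 = (+0.1145, +0.1145, 0)
  M2 = (+0.1145, -0.1145, 0)
  M3 = (-0.1145, -0.1145, 0)
rvec = (-0.1263, -0.0462, -0.4578), |rvec| = θ = 0.47714 rad = 27.338°
Rodrigues: sinθ=0.45924, 1−cosθ=0.11169; R = I + sinθ·[k]× + (1−cosθ)·[k]×²:
    [+0.89614 +0.44349 -0.01610]
    [-0.43776 +0.88936 +0.13194]
    [+0.07283 -0.11119 +0.99113]
t = (0.3081, 0.1993, 1.1526) m
M0: Pc = R·M0+t = (+0.25627, +0.35126, +1.13153); u = 486.5·(+0.25627)/1.13153 + 329.1 = 439.2838, v = 660.9·(+0.35126)/1.13153 + 248.9 = 454.0599
M1: Pc = R·M1+t = (+0.46149, +0.25101, +1.14821); u = 486.5·(+0.46149)/1.14821 + 329.1 = 524.6336, v = 660.9·(+0.25101)/1.14821 + 248.9 = 393.3780
M2: Pc = R·M2+t = (+0.35993, +0.04734, +1.17367); u = 486.5·(+0.35993)/1.17367 + 329.1 = 478.2944, v = 660.9·(+0.04734)/1.17367 + 248.9 = 275.5601
M3: Pc = R·M3+t = (+0.15471, +0.14759, +1.15699); u = 486.5·(+0.15471)/1.15699 + 329.1 = 394.1549, v = 660.9·(+0.14759)/1.15699 + 248.9 = 333.2082

c0=(439.28, 454.06) c1=(524.63, 393.38) c2=(478.29, 275.56) c3=(394.15, 333.21)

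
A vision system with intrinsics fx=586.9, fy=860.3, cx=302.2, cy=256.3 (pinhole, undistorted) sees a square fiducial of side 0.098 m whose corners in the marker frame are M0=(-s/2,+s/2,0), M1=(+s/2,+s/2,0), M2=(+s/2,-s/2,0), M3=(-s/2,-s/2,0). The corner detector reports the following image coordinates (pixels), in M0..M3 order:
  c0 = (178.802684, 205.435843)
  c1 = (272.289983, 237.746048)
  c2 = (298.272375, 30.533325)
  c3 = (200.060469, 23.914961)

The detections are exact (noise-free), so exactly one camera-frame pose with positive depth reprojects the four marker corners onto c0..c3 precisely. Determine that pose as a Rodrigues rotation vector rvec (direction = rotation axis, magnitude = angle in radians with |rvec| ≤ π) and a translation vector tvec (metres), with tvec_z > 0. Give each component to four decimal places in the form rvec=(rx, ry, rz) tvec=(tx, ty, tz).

Intrinsics K: fx=586.9, fy=860.3, cx=302.2, cy=256.3
Marker side s = 0.098 m; corners in marker frame (Z=0):
  M0 = (-0.0490, +0.0490, 0)
  M1 = (+0.0490, +0.0490, 0)
  M2 = (+0.0490, -0.0490, 0)
  M3 = (-0.0490, -0.0490, 0)
Detected image corners:
  c0 = (178.802684, 205.435843) px
  c1 = (272.289983, 237.746048) px
  c2 = (298.272375, 30.533325) px
  c3 = (200.060469, 23.914961) px
Planar DLT: solve 8×8 A·h = b for H (H[2,2]=1):
  H  [+653.75731 -199.89168 +234.05348]
  H  [+29.80962 +1995.27662 +124.54920]
  H  [-1.36547 +0.16649 +1.00000]
B = K⁻¹H; ‖b₁‖=2.315364, ‖b₂‖=2.315364; λ = 2/(‖b₁‖+‖b₂‖) = 0.431898, sign → tz>0 ⇒ λ=+0.431898
r₁ = λ·B[:,0] = (+0.78476,+0.19066,-0.58974); r₂ = λ·B[:,1] = (-0.18412,+0.98027,+0.07191)
r₃ = r₁×r₂ = (+0.59182,+0.05216,+0.80438); SVD([r₁ r₂ r₃]) → R = UVᵀ:
  R  [+0.78476 -0.18412 +0.59182]
  R  [+0.19066 +0.98027 +0.05216]
  R  [-0.58974 +0.07191 +0.80438]
t = (-0.05015, -0.06614, +0.43190) m
tr R = 2.569414; θ = arccos((tr R − 1)/2) = 0.668573 rad = 38.306°
axis k = ((R−Rᵀ)₃₂, (R−Rᵀ)₁₃, (R−Rᵀ)₂₁) / (2 sinθ) = (+0.015929, +0.953076, +0.302311)
rvec = θ·k = (+0.010650, +0.637201, +0.202117)

rvec=(0.0106, 0.6372, 0.2021) tvec=(-0.0501, -0.0661, 0.4319)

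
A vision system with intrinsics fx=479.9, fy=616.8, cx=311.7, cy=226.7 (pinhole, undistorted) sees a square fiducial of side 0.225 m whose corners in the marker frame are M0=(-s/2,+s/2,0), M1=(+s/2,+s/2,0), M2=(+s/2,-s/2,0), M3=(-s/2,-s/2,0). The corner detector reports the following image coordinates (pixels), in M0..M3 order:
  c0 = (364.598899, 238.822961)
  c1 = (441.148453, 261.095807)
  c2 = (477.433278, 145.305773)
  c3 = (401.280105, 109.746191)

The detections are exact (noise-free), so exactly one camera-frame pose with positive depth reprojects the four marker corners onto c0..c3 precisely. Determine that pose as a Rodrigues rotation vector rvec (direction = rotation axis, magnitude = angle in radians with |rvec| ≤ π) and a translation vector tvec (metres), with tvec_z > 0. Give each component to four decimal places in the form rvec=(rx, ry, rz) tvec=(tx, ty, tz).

Intrinsics K: fx=479.9, fy=616.8, cx=311.7, cy=226.7
Marker side s = 0.225 m; corners in marker frame (Z=0):
  M0 = (-0.1125, +0.1125, 0)
  M1 = (+0.1125, +0.1125, 0)
  M2 = (+0.1125, -0.1125, 0)
  M3 = (-0.1125, -0.1125, 0)
Detected image corners:
  c0 = (364.598899, 238.822961) px
  c1 = (441.148453, 261.095807) px
  c2 = (477.433278, 145.305773) px
  c3 = (401.280105, 109.746191) px
Planar DLT: solve 8×8 A·h = b for H (H[2,2]=1):
  H  [+523.93507 -83.62327 +422.61516]
  H  [+210.62447 +577.86708 +190.73906]
  H  [+0.43831 +0.18636 +1.00000]
B = K⁻¹H; ‖b₁‖=0.935959, ‖b₂‖=0.935959; λ = 2/(‖b₁‖+‖b₂‖) = 1.068423, sign → tz>0 ⇒ λ=+1.068423
r₁ = λ·B[:,0] = (+0.86230,+0.19273,+0.46830); r₂ = λ·B[:,1] = (-0.31550,+0.92780,+0.19911)
r₃ = r₁×r₂ = (-0.39611,-0.31944,+0.86084); SVD([r₁ r₂ r₃]) → R = UVᵀ:
  R  [+0.86230 -0.31550 -0.39611]
  R  [+0.19273 +0.92780 -0.31944]
  R  [+0.46830 +0.19911 +0.86084]
t = (+0.24694, -0.06229, +1.06842) m
tr R = 2.650941; θ = arccos((tr R − 1)/2) = 0.599761 rad = 34.364°
axis k = ((R−Rᵀ)₃₂, (R−Rᵀ)₁₃, (R−Rᵀ)₂₁) / (2 sinθ) = (+0.459351, -0.765713, +0.450200)
rvec = θ·k = (+0.275501, -0.459245, +0.270012)

rvec=(0.2755, -0.4592, 0.2700) tvec=(0.2469, -0.0623, 1.0684)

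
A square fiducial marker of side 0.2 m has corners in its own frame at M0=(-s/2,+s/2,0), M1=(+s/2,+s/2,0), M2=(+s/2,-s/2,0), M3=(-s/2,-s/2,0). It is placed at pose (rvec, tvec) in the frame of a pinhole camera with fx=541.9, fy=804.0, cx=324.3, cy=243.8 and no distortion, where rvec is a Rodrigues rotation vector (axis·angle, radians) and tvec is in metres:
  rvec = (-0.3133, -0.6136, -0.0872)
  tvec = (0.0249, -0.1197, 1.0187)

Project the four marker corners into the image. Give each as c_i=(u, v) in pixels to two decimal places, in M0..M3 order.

Intrinsics K: fx=541.9, fy=804.0, cx=324.3, cy=243.8
Marker side s = 0.2 m; corners in marker frame (Z=0):
  M0 = (-0.1000, +0.1000, 0)
  M1 = (+0.1000, +0.1000, 0)
  M2 = (+0.1000, -0.1000, 0)
  M3 = (-0.1000, -0.1000, 0)
rvec = (-0.3133, -0.6136, -0.0872), |rvec| = θ = 0.69445 rad = 39.789°
Rodrigues: sinθ=0.63997, 1−cosθ=0.23160; R = I + sinθ·[k]× + (1−cosθ)·[k]×²:
    [+0.81554 +0.17268 -0.55234]
    [+0.01196 +0.94921 +0.31441]
    [+0.57858 -0.26302 +0.77206]
t = (0.0249, -0.1197, 1.0187) m
M0: Pc = R·M0+t = (-0.03939, -0.02597, +0.93454); u = 541.9·(-0.03939)/0.93454 + 324.3 = 301.4615, v = 804.0·(-0.02597)/0.93454 + 243.8 = 221.4533
M1: Pc = R·M1+t = (+0.12372, -0.02358, +1.05026); u = 541.9·(+0.12372)/1.05026 + 324.3 = 388.1367, v = 804.0·(-0.02358)/1.05026 + 243.8 = 225.7467
M2: Pc = R·M2+t = (+0.08919, -0.21343, +1.10286); u = 541.9·(+0.08919)/1.10286 + 324.3 = 368.1225, v = 804.0·(-0.21343)/1.10286 + 243.8 = 88.2102
M3: Pc = R·M3+t = (-0.07392, -0.21582, +0.98714); u = 541.9·(-0.07392)/0.98714 + 324.3 = 283.7201, v = 804.0·(-0.21582)/0.98714 + 243.8 = 68.0233

c0=(301.46, 221.45) c1=(388.14, 225.75) c2=(368.12, 88.21) c3=(283.72, 68.02)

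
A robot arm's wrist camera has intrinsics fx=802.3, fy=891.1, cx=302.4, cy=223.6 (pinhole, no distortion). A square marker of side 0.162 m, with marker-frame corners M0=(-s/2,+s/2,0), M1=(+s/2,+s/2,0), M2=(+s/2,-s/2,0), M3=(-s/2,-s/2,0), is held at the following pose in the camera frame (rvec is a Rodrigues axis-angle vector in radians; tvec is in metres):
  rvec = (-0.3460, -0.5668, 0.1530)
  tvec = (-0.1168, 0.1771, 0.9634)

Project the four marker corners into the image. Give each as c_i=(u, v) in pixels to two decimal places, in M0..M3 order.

c0=(133.46, 456.34) c1=(258.73, 471.98) c2=(267.13, 327.78) c3=(150.28, 300.87)

Intrinsics K: fx=802.3, fy=891.1, cx=302.4, cy=223.6
Marker side s = 0.162 m; corners in marker frame (Z=0):
  M0 = (-0.0810, +0.0810, 0)
  M1 = (+0.0810, +0.0810, 0)
  M2 = (+0.0810, -0.0810, 0)
  M3 = (-0.0810, -0.0810, 0)
rvec = (-0.3460, -0.5668, 0.1530), |rvec| = θ = 0.68146 rad = 39.045°
Rodrigues: sinθ=0.62993, 1−cosθ=0.22335; R = I + sinθ·[k]× + (1−cosθ)·[k]×²:
    [+0.83423 -0.04711 -0.54940]
    [+0.23575 +0.93116 +0.27813]
    [+0.49848 -0.36154 +0.78791]
t = (-0.1168, 0.1771, 0.9634) m
M0: Pc = R·M0+t = (-0.18819, +0.23343, +0.89374); u = 802.3·(-0.18819)/0.89374 + 302.4 = 133.4649, v = 891.1·(+0.23343)/0.89374 + 223.6 = 456.3395
M1: Pc = R·M1+t = (-0.05304, +0.27162, +0.97449); u = 802.3·(-0.05304)/0.97449 + 302.4 = 258.7295, v = 891.1·(+0.27162)/0.97449 + 223.6 = 471.9763
M2: Pc = R·M2+t = (-0.04541, +0.12077, +1.03306); u = 802.3·(-0.04541)/1.03306 + 302.4 = 267.1325, v = 891.1·(+0.12077)/1.03306 + 223.6 = 327.7752
M3: Pc = R·M3+t = (-0.18056, +0.08258, +0.95231); u = 802.3·(-0.18056)/0.95231 + 302.4 = 150.2846, v = 891.1·(+0.08258)/0.95231 + 223.6 = 300.8722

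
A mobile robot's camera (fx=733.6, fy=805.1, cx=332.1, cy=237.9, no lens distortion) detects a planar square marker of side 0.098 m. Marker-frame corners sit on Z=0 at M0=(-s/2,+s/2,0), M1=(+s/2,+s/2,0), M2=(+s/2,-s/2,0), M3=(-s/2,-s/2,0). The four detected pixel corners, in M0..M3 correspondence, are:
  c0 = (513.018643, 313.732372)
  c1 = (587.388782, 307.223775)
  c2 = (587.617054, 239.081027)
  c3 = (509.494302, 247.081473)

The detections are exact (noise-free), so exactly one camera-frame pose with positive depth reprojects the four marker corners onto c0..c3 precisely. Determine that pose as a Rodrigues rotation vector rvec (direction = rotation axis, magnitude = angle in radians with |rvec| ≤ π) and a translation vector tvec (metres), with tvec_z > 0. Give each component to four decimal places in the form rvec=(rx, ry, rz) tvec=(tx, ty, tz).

Intrinsics K: fx=733.6, fy=805.1, cx=332.1, cy=237.9
Marker side s = 0.098 m; corners in marker frame (Z=0):
  M0 = (-0.0490, +0.0490, 0)
  M1 = (+0.0490, +0.0490, 0)
  M2 = (+0.0490, -0.0490, 0)
  M3 = (-0.0490, -0.0490, 0)
Detected image corners:
  c0 = (513.018643, 313.732372) px
  c1 = (587.388782, 307.223775) px
  c2 = (587.617054, 239.081027) px
  c3 = (509.494302, 247.081473) px
Planar DLT: solve 8×8 A·h = b for H (H[2,2]=1):
  H  [+683.37899 +294.91868 +549.07991]
  H  [-121.28093 +827.68663 +277.64551]
  H  [-0.17141 +0.50592 +1.00000]
B = K⁻¹H; ‖b₁‖=1.028468, ‖b₂‖=1.028468; λ = 2/(‖b₁‖+‖b₂‖) = 0.972320, sign → tz>0 ⇒ λ=+0.972320
r₁ = λ·B[:,0] = (+0.98121,-0.09722,-0.16667); r₂ = λ·B[:,1] = (+0.16820,+0.85424,+0.49191)
r₃ = r₁×r₂ = (+0.09455,-0.51070,+0.85454); SVD([r₁ r₂ r₃]) → R = UVᵀ:
  R  [+0.98121 +0.16820 +0.09455]
  R  [-0.09722 +0.85424 -0.51070]
  R  [-0.16667 +0.49191 +0.85454]
t = (+0.28759, +0.04800, +0.97232) m
tr R = 2.689992; θ = arccos((tr R − 1)/2) = 0.564239 rad = 32.329°
axis k = ((R−Rᵀ)₃₂, (R−Rᵀ)₁₃, (R−Rᵀ)₂₁) / (2 sinθ) = (+0.937425, +0.244235, -0.248162)
rvec = θ·k = (+0.528932, +0.137807, -0.140023)

rvec=(0.5289, 0.1378, -0.1400) tvec=(0.2876, 0.0480, 0.9723)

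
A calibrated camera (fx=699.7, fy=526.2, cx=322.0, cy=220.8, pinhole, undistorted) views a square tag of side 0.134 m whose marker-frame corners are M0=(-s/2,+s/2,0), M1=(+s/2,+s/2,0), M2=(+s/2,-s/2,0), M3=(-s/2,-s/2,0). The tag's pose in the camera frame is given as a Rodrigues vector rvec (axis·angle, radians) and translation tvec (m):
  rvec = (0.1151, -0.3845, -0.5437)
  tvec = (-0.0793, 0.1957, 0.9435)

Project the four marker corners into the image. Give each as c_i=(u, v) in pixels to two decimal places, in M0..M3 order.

c0=(247.43, 382.72) c1=(326.07, 337.73) c2=(278.69, 278.05) c3=(195.37, 321.54)

Intrinsics K: fx=699.7, fy=526.2, cx=322.0, cy=220.8
Marker side s = 0.134 m; corners in marker frame (Z=0):
  M0 = (-0.0670, +0.0670, 0)
  M1 = (+0.0670, +0.0670, 0)
  M2 = (+0.0670, -0.0670, 0)
  M3 = (-0.0670, -0.0670, 0)
rvec = (0.1151, -0.3845, -0.5437), |rvec| = θ = 0.67579 rad = 38.720°
Rodrigues: sinθ=0.62552, 1−cosθ=0.21979; R = I + sinθ·[k]× + (1−cosθ)·[k]×²:
    [+0.78659 +0.48195 -0.38601]
    [-0.52455 +0.85136 -0.00593]
    [+0.32578 +0.20715 +0.92247]
t = (-0.0793, 0.1957, 0.9435) m
M0: Pc = R·M0+t = (-0.09971, +0.28789, +0.93555); u = 699.7·(-0.09971)/0.93555 + 322.0 = 247.4264, v = 526.2·(+0.28789)/0.93555 + 220.8 = 382.7211
M1: Pc = R·M1+t = (+0.00569, +0.21760, +0.97921); u = 699.7·(+0.00569)/0.97921 + 322.0 = 326.0673, v = 526.2·(+0.21760)/0.97921 + 220.8 = 337.7307
M2: Pc = R·M2+t = (-0.05889, +0.10351, +0.95145); u = 699.7·(-0.05889)/0.95145 + 322.0 = 278.6924, v = 526.2·(+0.10351)/0.95145 + 220.8 = 278.0486
M3: Pc = R·M3+t = (-0.16429, +0.17380, +0.90779); u = 699.7·(-0.16429)/0.90779 + 322.0 = 195.3687, v = 526.2·(+0.17380)/0.90779 + 220.8 = 321.5447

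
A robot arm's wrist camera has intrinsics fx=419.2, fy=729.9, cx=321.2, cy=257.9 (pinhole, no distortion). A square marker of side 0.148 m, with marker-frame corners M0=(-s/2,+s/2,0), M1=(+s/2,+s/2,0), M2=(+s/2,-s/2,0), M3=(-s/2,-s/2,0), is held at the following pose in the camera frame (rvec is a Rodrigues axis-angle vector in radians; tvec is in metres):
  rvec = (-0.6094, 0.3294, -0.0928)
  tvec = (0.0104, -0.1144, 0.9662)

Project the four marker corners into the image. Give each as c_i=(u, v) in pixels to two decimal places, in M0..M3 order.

Intrinsics K: fx=419.2, fy=729.9, cx=321.2, cy=257.9
Marker side s = 0.148 m; corners in marker frame (Z=0):
  M0 = (-0.0740, +0.0740, 0)
  M1 = (+0.0740, +0.0740, 0)
  M2 = (+0.0740, -0.0740, 0)
  M3 = (-0.0740, -0.0740, 0)
rvec = (-0.6094, 0.3294, -0.0928), |rvec| = θ = 0.69892 rad = 40.045°
Rodrigues: sinθ=0.64339, 1−cosθ=0.23446; R = I + sinθ·[k]× + (1−cosθ)·[k]×²:
    [+0.94379 -0.01092 +0.33037]
    [-0.18178 +0.81762 +0.54631]
    [-0.27609 -0.57566 +0.76967]
t = (0.0104, -0.1144, 0.9662) m
M0: Pc = R·M0+t = (-0.06025, -0.04044, +0.94403); u = 419.2·(-0.06025)/0.94403 + 321.2 = 294.4465, v = 729.9·(-0.04044)/0.94403 + 257.9 = 226.6292
M1: Pc = R·M1+t = (+0.07943, -0.06735, +0.90317); u = 419.2·(+0.07943)/0.90317 + 321.2 = 358.0678, v = 729.9·(-0.06735)/0.90317 + 257.9 = 203.4729
M2: Pc = R·M2+t = (+0.08105, -0.18836, +0.98837); u = 419.2·(+0.08105)/0.98837 + 321.2 = 355.5753, v = 729.9·(-0.18836)/0.98837 + 257.9 = 118.8016
M3: Pc = R·M3+t = (-0.05863, -0.16145, +1.02923); u = 419.2·(-0.05863)/1.02923 + 321.2 = 297.3194, v = 729.9·(-0.16145)/1.02923 + 257.9 = 143.4025

c0=(294.45, 226.63) c1=(358.07, 203.47) c2=(355.58, 118.80) c3=(297.32, 143.40)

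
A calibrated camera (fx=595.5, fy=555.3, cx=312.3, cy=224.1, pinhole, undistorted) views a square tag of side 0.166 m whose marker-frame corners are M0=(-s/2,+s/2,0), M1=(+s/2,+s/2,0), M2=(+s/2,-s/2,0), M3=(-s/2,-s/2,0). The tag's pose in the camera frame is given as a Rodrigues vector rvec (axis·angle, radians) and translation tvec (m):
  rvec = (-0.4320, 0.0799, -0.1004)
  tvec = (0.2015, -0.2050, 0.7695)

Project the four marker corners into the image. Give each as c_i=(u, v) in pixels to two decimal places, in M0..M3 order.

c0=(413.66, 133.53) c1=(549.29, 117.98) c2=(518.67, 23.16) c3=(395.12, 38.45)

Intrinsics K: fx=595.5, fy=555.3, cx=312.3, cy=224.1
Marker side s = 0.166 m; corners in marker frame (Z=0):
  M0 = (-0.0830, +0.0830, 0)
  M1 = (+0.0830, +0.0830, 0)
  M2 = (+0.0830, -0.0830, 0)
  M3 = (-0.0830, -0.0830, 0)
rvec = (-0.4320, 0.0799, -0.1004), |rvec| = θ = 0.45065 rad = 25.821°
Rodrigues: sinθ=0.43555, 1−cosθ=0.09984; R = I + sinθ·[k]× + (1−cosθ)·[k]×²:
    [+0.99191 +0.08007 +0.09854]
    [-0.11400 +0.90330 +0.41358]
    [-0.05590 -0.42147 +0.90512]
t = (0.2015, -0.2050, 0.7695) m
M0: Pc = R·M0+t = (+0.12582, -0.12056, +0.73916); u = 595.5·(+0.12582)/0.73916 + 312.3 = 413.6644, v = 555.3·(-0.12056)/0.73916 + 224.1 = 133.5253
M1: Pc = R·M1+t = (+0.29047, -0.13949, +0.72988); u = 595.5·(+0.29047)/0.72988 + 312.3 = 549.2945, v = 555.3·(-0.13949)/0.72988 + 224.1 = 117.9756
M2: Pc = R·M2+t = (+0.27718, -0.28944, +0.79984); u = 595.5·(+0.27718)/0.79984 + 312.3 = 518.6685, v = 555.3·(-0.28944)/0.79984 + 224.1 = 23.1553
M3: Pc = R·M3+t = (+0.11253, -0.27051, +0.80912); u = 595.5·(+0.11253)/0.80912 + 312.3 = 395.1174, v = 555.3·(-0.27051)/0.80912 + 224.1 = 38.4479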